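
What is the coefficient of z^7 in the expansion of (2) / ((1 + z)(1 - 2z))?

170

The denominator gives the recurrence a_n = a_(n−1) + 2a_(n−2) for n ≥ 3; the numerator fixes a_0 = 2, a_1 = 2, a_2 = 6.
Iterating: 2, 2, 6, 10, 22, 42, 86, 170, so a_7 = 170.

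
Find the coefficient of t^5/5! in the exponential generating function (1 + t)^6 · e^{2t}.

The EGF product rule gives c_5 = Σ_{k_1+k_2=5} C(5; k_1,k_2) · ∏ g_i(k_i), where (1+t)^6 gives the falling factorial (6)_k; e^{2t} gives (2)^k.
g_1(k) for k = 0…5: 1, 6, 30, 120, 360, 720.
g_2(k) for k = 0…5: 1, 2, 4, 8, 16, 32.
c_5 = Σ_k C(5,k)·g_1(k)·g_2(5−k) = 1·1·32 + 5·6·16 + 10·30·8 + 10·120·4 + 5·360·2 + 1·720·1 = 32 + 480 + 2400 + 4800 + 3600 + 720 = 12032.

12032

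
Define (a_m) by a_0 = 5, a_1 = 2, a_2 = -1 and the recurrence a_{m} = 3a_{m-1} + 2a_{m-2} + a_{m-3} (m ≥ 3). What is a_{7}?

The ordinary generating function has denominator 1 - 3y - 2y^2 - y^3.
Iterating the recurrence: a_0,…,a_{7} = 5, 2, -1, 6, 18, 65, 237, 859.

859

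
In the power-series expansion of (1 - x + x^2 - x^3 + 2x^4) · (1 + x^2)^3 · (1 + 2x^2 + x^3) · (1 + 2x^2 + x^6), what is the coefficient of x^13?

4

(1 - x + x^2 - x^3 + 2x^4) has coefficients 1,-1,1,-1,2 for degrees 0…4.
(1 + x^2)^3 has coefficients 1,0,3,0,3,0,1,0,0,0,0,0,0,0 for degrees 0…13.
Multiplying by (1 + 2x^2 + x^3) gives running coefficients 1,0,5,1,9,3,7,3,2,1,0,0,0,0 for degrees 0…13.
Finally multiplying by (1 + 2x^2 + x^6), the product of all factors after the first has coefficients 1,0,7,1,19,5,26,9,21,8,13,5,7,3 for degrees 0…13.
[x^13] = 1·3 − 1·7 + 1·5 − 1·13 + 2·8 = 4.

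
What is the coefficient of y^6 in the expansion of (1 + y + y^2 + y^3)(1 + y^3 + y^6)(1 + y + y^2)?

(1 + y + y^2 + y^3) has coefficients 1,1,1,1 for degrees 0…3.
(1 + y^3 + y^6) has coefficients 1,0,0,1,0,0,1 for degrees 0…6.
Finally multiplying by (1 + y + y^2), the product of all factors after the first has coefficients 1,1,1,1,1,1,1 for degrees 0…6.
[y^6] = 1·1 + 1·1 + 1·1 + 1·1 = 4.

4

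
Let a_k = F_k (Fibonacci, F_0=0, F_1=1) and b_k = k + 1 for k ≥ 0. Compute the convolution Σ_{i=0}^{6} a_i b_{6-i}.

This is [x^6] in the product of the two ordinary generating functions.
Σ = 0·7 + 1·6 + 1·5 + 2·4 + 3·3 + 5·2 + 8·1 = 46.

46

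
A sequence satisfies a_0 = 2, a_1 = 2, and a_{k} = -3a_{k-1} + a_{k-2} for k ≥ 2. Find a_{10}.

-59734

The ordinary generating function has denominator 1 + 3t - t^2.
Iterating the recurrence: a_0,…,a_{10} = 2, 2, -4, 14, -46, 152, -502, 1658, -5476, 18086, -59734.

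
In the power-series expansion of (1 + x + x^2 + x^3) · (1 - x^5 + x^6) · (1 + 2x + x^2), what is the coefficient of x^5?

0

(1 + x + x^2 + x^3) has coefficients 1,1,1,1 for degrees 0…3.
(1 - x^5 + x^6) has coefficients 1,0,0,0,0,-1 for degrees 0…5.
Finally multiplying by (1 + 2x + x^2), the product of all factors after the first has coefficients 1,2,1,0,0,-1 for degrees 0…5.
[x^5] = 1·(-1) + 1·0 + 1·0 + 1·1 = 0.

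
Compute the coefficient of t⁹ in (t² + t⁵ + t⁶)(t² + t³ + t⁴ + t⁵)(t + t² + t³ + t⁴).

(t² + t⁵ + t⁶) has coefficients 0,0,1,0,0,1,1 for degrees 0…6.
(t² + t³ + t⁴ + t⁵) has coefficients 0,0,1,1,1,1,0,0,0,0 for degrees 0…9.
Finally multiplying by (t + t² + t³ + t⁴), the product of all factors after the first has coefficients 0,0,0,1,2,3,4,3,2,1 for degrees 0…9.
[t⁹] = 1·3 + 1·2 + 1·1 = 6.

6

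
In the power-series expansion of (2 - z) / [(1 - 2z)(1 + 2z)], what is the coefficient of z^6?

The denominator gives the recurrence a_n = 4a_(n−2) for n ≥ 2; the numerator fixes a_0 = 2, a_1 = -1.
Iterating: 2, -1, 8, -4, 32, -16, 128, so a_6 = 128.

128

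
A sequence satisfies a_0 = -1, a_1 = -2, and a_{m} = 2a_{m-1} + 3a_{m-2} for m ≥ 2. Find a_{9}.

The ordinary generating function has denominator 1 - 2q - 3q^2.
Iterating the recurrence: a_0,…,a_{9} = -1, -2, -7, -20, -61, -182, -547, -1640, -4921, -14762.

-14762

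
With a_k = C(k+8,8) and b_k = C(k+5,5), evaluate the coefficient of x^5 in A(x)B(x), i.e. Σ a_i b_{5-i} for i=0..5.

11628

The convolution is the t^5 coefficient of A(t)B(t).
Σ = 1·252 + 9·126 + 45·56 + 165·21 + 495·6 + 1287·1 = 11628.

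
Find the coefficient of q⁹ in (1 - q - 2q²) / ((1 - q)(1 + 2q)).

-342

The denominator gives the recurrence a_n = −a_(n−1) + 2a_(n−2) for n ≥ 3; the numerator fixes a_0 = 1, a_1 = -2, a_2 = 2.
Iterating: 1, -2, 2, -6, 10, -22, 42, -86, 170, -342, so a_9 = -342.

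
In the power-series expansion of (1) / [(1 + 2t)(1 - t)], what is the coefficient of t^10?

683

Partial fractions give a closed form: a_n = (2/3)·(-2)^n + (1/3)·1^n.
At n = 10: a_10 = 683.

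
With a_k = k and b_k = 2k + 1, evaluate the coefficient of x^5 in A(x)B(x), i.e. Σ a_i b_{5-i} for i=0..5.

The convolution is the t^5 coefficient of A(t)B(t).
Σ = 0·11 + 1·9 + 2·7 + 3·5 + 4·3 + 5·1 = 55.

55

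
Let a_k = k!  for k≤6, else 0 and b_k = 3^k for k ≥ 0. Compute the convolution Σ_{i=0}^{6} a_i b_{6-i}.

This is [x^6] in the product of the two ordinary generating functions.
Σ = 1·729 + 1·243 + 2·81 + 6·27 + 24·9 + 120·3 + 720·1 = 2592.

2592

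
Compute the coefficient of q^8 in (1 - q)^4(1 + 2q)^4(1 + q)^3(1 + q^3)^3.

-82

(1 - q)^4 has coefficients 1,-4,6,-4,1 for degrees 0…4.
(1 + 2q)^4 has coefficients 1,8,24,32,16,0,0,0,0 for degrees 0…8.
Multiplying by (1 + q)^3 gives running coefficients 1,11,51,129,192,168,80,16,0 for degrees 0…8.
Finally multiplying by (1 + q^3)^3, the product of all factors after the first has coefficients 1,11,51,132,225,321,470,625,657 for degrees 0…8.
[q^8] = 1·657 − 4·625 + 6·470 − 4·321 + 1·225 = -82.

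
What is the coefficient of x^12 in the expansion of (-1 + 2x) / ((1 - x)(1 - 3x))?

-265721

Partial fractions give a closed form: a_n = (-1/2)·1^n + (-1/2)·3^n.
At n = 12: a_12 = -265721.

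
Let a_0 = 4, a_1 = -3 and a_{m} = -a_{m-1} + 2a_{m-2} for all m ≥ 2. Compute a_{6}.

The ordinary generating function has denominator 1 + z - 2z^2.
Iterating the recurrence: a_0,…,a_{6} = 4, -3, 11, -17, 39, -73, 151.

151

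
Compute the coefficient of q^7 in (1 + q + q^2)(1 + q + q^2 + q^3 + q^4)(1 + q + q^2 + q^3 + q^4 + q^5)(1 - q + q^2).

(1 + q + q^2) has coefficients 1,1,1 for degrees 0…2.
(1 + q + q^2 + q^3 + q^4) has coefficients 1,1,1,1,1,0,0,0 for degrees 0…7.
Multiplying by (1 + q + q^2 + q^3 + q^4 + q^5) gives running coefficients 1,2,3,4,5,5,4,3 for degrees 0…7.
Finally multiplying by (1 - q + q^2), the product of all factors after the first has coefficients 1,1,2,3,4,4,4,4 for degrees 0…7.
[q^7] = 1·4 + 1·4 + 1·4 = 12.

12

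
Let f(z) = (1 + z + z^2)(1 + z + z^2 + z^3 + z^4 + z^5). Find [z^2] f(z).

(1 + z + z^2) has coefficients 1,1,1 for degrees 0…2.
(1 + z + z^2 + z^3 + z^4 + z^5) has coefficients 1,1,1 for degrees 0…2.
[z^2] = 1·1 + 1·1 + 1·1 = 3.

3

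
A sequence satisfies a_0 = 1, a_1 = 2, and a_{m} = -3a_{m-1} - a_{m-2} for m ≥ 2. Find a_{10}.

The ordinary generating function has denominator 1 + 3y + y^2.
Iterating the recurrence: a_0,…,a_{10} = 1, 2, -7, 19, -50, 131, -343, 898, -2351, 6155, -16114.

-16114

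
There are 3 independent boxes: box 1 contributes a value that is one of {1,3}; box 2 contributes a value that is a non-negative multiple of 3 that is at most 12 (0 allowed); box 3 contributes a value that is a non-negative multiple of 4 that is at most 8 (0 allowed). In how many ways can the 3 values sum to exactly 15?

The generating function for the choices is (q + q³)·(1 + q³ + q⁶ + q⁹ + q¹²)·(1 + q⁴ + q⁸); the count is [q¹⁵].
(q + q³) has coefficients 0,1,0,1 for degrees 0…3.
(1 + q³ + q⁶ + q⁹ + q¹²) has coefficients 1,0,0,1,0,0,1,0,0,1,0,0,1,0,0,0 for degrees 0…15.
Finally multiplying by (1 + q⁴ + q⁸), the product of all factors after the first has coefficients 1,0,0,1,1,0,1,1,1,1,1,1,1,1,1,0 for degrees 0…15.
[q¹⁵] = 1·1 + 1·1 = 2.

2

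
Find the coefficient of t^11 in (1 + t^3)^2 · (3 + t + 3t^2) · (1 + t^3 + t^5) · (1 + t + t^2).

18

(1 + t^3)^2 has coefficients 1,0,0,2,0,0,1 for degrees 0…6.
(3 + t + 3t^2) has coefficients 3,1,3,0,0,0,0,0,0,0,0,0 for degrees 0…11.
Multiplying by (1 + t^3 + t^5) gives running coefficients 3,1,3,3,1,6,1,3,0,0,0,0 for degrees 0…11.
Finally multiplying by (1 + t + t^2), the product of all factors after the first has coefficients 3,4,7,7,7,10,8,10,4,3,0,0 for degrees 0…11.
[t^11] = 1·0 + 2·4 + 1·10 = 18.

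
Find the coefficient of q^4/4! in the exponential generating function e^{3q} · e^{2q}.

The EGF product rule gives c_4 = Σ_{k_1+k_2=4} C(4; k_1,k_2) · ∏ g_i(k_i), where e^{3q} gives (3)^k; e^{2q} gives (2)^k.
g_1(k) for k = 0…4: 1, 3, 9, 27, 81.
g_2(k) for k = 0…4: 1, 2, 4, 8, 16.
c_4 = Σ_k C(4,k)·g_1(k)·g_2(4−k) = 1·1·16 + 4·3·8 + 6·9·4 + 4·27·2 + 1·81·1 = 16 + 96 + 216 + 216 + 81 = 625.

625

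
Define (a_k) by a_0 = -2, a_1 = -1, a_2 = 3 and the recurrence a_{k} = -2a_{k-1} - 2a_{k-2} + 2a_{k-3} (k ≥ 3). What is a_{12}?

832

The ordinary generating function has denominator 1 + 2z + 2z^2 - 2z^3.
Iterating the recurrence: a_0,…,a_{12} = -2, -1, 3, -8, 8, 6, -44, 92, -84, -104, 560, -1080, 832.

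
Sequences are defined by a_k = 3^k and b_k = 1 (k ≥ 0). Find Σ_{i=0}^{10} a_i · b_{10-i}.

The convolution is the x^10 coefficient of A(x)B(x).
Σ = 1·1 + 3·1 + 9·1 + 27·1 + 81·1 + 243·1 + 729·1 + 2187·1 + 6561·1 + 19683·1 + 59049·1 = 88573.

88573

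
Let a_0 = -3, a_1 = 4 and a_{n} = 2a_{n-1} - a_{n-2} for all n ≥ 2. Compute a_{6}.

The ordinary generating function has denominator 1 - 2t + t^2.
Iterating the recurrence: a_0,…,a_{6} = -3, 4, 11, 18, 25, 32, 39.

39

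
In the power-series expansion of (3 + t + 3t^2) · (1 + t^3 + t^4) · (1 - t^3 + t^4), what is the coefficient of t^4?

6

(3 + t + 3t^2) has coefficients 3,1,3 for degrees 0…2.
(1 + t^3 + t^4) has coefficients 1,0,0,1,1 for degrees 0…4.
Finally multiplying by (1 - t^3 + t^4), the product of all factors after the first has coefficients 1,0,0,0,2 for degrees 0…4.
[t^4] = 3·2 + 1·0 + 3·0 = 6.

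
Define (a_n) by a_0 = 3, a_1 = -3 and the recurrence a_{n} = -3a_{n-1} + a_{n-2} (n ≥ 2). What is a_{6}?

1407

The ordinary generating function has denominator 1 + 3t - t^2.
Iterating the recurrence: a_0,…,a_{6} = 3, -3, 12, -39, 129, -426, 1407.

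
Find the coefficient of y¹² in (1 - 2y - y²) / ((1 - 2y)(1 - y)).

The denominator gives the recurrence a_n = 3a_(n−1) − 2a_(n−2) for n ≥ 3; the numerator fixes a_0 = 1, a_1 = 1, a_2 = 0.
Iterating: 1, 1, 0, -2, -6, -14, -30, -62, -126, -254, -510, -1022, -2046, so a_12 = -2046.

-2046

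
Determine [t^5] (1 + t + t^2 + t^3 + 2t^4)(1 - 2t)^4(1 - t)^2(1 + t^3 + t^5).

6

(1 + t + t^2 + t^3 + 2t^4) has coefficients 1,1,1,1,2 for degrees 0…4.
(1 - 2t)^4 has coefficients 1,-8,24,-32,16,0 for degrees 0…5.
Multiplying by (1 - t)^2 gives running coefficients 1,-10,41,-88,104,-64 for degrees 0…5.
Finally multiplying by (1 + t^3 + t^5), the product of all factors after the first has coefficients 1,-10,41,-87,94,-22 for degrees 0…5.
[t^5] = 1·(-22) + 1·94 + 1·(-87) + 1·41 + 2·(-10) = 6.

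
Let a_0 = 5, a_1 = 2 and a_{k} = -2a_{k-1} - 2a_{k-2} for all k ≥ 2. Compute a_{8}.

80

The ordinary generating function has denominator 1 + 2q + 2q^2.
Iterating the recurrence: a_0,…,a_{8} = 5, 2, -14, 24, -20, -8, 56, -96, 80.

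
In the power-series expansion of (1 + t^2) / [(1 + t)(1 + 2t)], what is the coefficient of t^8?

The denominator gives the recurrence a_n = −3a_(n−1) − 2a_(n−2) for n ≥ 3; the numerator fixes a_0 = 1, a_1 = -3, a_2 = 8.
Iterating: 1, -3, 8, -18, 38, -78, 158, -318, 638, so a_8 = 638.

638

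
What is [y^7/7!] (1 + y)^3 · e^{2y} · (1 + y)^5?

1586944

The EGF product rule gives c_7 = Σ_{k_1+k_2+k_3=7} C(7; k_1,k_2,k_3) · ∏ g_i(k_i), where (1+y)^3 gives the falling factorial (3)_k; e^{2y} gives (2)^k; (1+y)^5 gives the falling factorial (5)_k.
g_1(k) for k = 0…7: 1, 3, 6, 6, 0, 0, 0, 0.
g_2(k) for k = 0…7: 1, 2, 4, 8, 16, 32, 64, 128.
g_3(k) for k = 0…7: 1, 5, 20, 60, 120, 120, 0, 0.
First combine the last two factors: h(k) = Σ_j C(k,j)·g_2(j)·g_3(k−j) for k = 0…7: 1, 7, 44, 248, 1256, 5752, 24064, 93088.
c_7 = Σ_k C(7,k)·g_1(k)·h(7−k) = 1·1·93088 + 7·3·24064 + 21·6·5752 + 35·6·1256 = 93088 + 505344 + 724752 + 263760 = 1586944.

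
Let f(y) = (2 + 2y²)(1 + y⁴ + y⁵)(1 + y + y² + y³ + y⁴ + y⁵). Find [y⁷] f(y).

(2 + 2y²) has coefficients 2,0,2 for degrees 0…2.
(1 + y⁴ + y⁵) has coefficients 1,0,0,0,1,1,0,0 for degrees 0…7.
Finally multiplying by (1 + y + y² + y³ + y⁴ + y⁵), the product of all factors after the first has coefficients 1,1,1,1,2,3,2,2 for degrees 0…7.
[y⁷] = 2·2 + 2·3 = 10.

10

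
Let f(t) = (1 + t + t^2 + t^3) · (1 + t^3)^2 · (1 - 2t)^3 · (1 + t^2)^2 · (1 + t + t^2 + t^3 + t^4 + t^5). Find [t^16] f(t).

-67

(1 + t + t^2 + t^3) has coefficients 1,1,1,1 for degrees 0…3.
(1 + t^3)^2 has coefficients 1,0,0,2,0,0,1,0,0,0,0,0,0,0,0,0,0 for degrees 0…16.
Multiplying by (1 - 2t)^3 gives running coefficients 1,-6,12,-6,-12,24,-15,-6,12,-8,0,0,0,0,0,0,0 for degrees 0…16.
Multiplying by (1 + t^2)^2 gives running coefficients 1,-6,14,-18,13,6,-27,36,-30,4,9,-22,12,-8,0,0,0 for degrees 0…16.
Finally multiplying by (1 + t + t^2 + t^3 + t^4 + t^5), the product of all factors after the first has coefficients 1,-5,9,-9,4,10,-18,24,-20,2,-2,-30,9,-35,-5,-9,-18 for degrees 0…16.
[t^16] = 1·(-18) + 1·(-9) + 1·(-5) + 1·(-35) = -67.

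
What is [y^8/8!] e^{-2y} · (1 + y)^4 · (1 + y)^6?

30336

The EGF product rule gives c_8 = Σ_{k_1+k_2+k_3=8} C(8; k_1,k_2,k_3) · ∏ g_i(k_i), where e^{-2y} gives (-2)^k; (1+y)^4 gives the falling factorial (4)_k; (1+y)^6 gives the falling factorial (6)_k.
g_1(k) for k = 0…8: 1, -2, 4, -8, 16, -32, 64, -128, 256.
g_2(k) for k = 0…8: 1, 4, 12, 24, 24, 0, 0, 0, 0.
g_3(k) for k = 0…8: 1, 6, 30, 120, 360, 720, 720, 0, 0.
First combine the last two factors: h(k) = Σ_j C(k,j)·g_2(j)·g_3(k−j) for k = 0…8: 1, 10, 90, 720, 5040, 30240, 151200, 604800, 1814400.
c_8 = Σ_k C(8,k)·g_1(k)·h(8−k) = 1·1·1814400 + 8·(-2)·604800 + 28·4·151200 + 56·(-8)·30240 + 70·16·5040 + 56·(-32)·720 + 28·64·90 + 8·(-128)·10 + 1·256·1 = 1814400 − 9676800 + 16934400 − 13547520 + 5644800 − 1290240 + 161280 − 10240 + 256 = 30336.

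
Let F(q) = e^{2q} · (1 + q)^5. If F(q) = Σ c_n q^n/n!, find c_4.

1256

The EGF product rule gives c_4 = Σ_{k_1+k_2=4} C(4; k_1,k_2) · ∏ g_i(k_i), where e^{2q} gives (2)^k; (1+q)^5 gives the falling factorial (5)_k.
g_1(k) for k = 0…4: 1, 2, 4, 8, 16.
g_2(k) for k = 0…4: 1, 5, 20, 60, 120.
c_4 = Σ_k C(4,k)·g_1(k)·g_2(4−k) = 1·1·120 + 4·2·60 + 6·4·20 + 4·8·5 + 1·16·1 = 120 + 480 + 480 + 160 + 16 = 1256.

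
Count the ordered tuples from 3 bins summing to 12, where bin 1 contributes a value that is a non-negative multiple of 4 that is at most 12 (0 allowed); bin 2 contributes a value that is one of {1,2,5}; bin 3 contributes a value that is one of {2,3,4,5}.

3

The generating function for the choices is (1 + x⁴ + x⁸ + x¹²)·(x + x² + x⁵)·(x² + x³ + x⁴ + x⁵); the count is [x¹²].
(1 + x⁴ + x⁸ + x¹²) has coefficients 1,0,0,0,1,0,0,0,1,0,0,0,1 for degrees 0…12.
(x + x² + x⁵) has coefficients 0,1,1,0,0,1,0,0,0,0,0,0,0 for degrees 0…12.
Finally multiplying by (x² + x³ + x⁴ + x⁵), the product of all factors after the first has coefficients 0,0,0,1,2,2,2,2,1,1,1,0,0 for degrees 0…12.
[x¹²] = 1·0 + 1·1 + 1·2 + 1·0 = 3.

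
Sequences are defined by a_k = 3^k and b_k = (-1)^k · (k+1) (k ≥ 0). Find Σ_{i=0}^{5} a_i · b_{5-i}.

135

Write out a_i and b_{5-i} for i = 0,…,5 and sum the products.
Σ = 1·(-6) + 3·5 + 9·(-4) + 27·3 + 81·(-2) + 243·1 = 135.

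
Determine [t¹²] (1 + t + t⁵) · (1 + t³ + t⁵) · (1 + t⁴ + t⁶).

2

(1 + t + t⁵) has coefficients 1,1,0,0,0,1 for degrees 0…5.
(1 + t³ + t⁵) has coefficients 1,0,0,1,0,1,0,0,0,0,0,0,0 for degrees 0…12.
Finally multiplying by (1 + t⁴ + t⁶), the product of all factors after the first has coefficients 1,0,0,1,1,1,1,1,0,2,0,1,0 for degrees 0…12.
[t¹²] = 1·0 + 1·1 + 1·1 = 2.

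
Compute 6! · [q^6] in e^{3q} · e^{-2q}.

1

The EGF product rule gives c_6 = Σ_{k_1+k_2=6} C(6; k_1,k_2) · ∏ g_i(k_i), where e^{3q} gives (3)^k; e^{-2q} gives (-2)^k.
g_1(k) for k = 0…6: 1, 3, 9, 27, 81, 243, 729.
g_2(k) for k = 0…6: 1, -2, 4, -8, 16, -32, 64.
c_6 = Σ_k C(6,k)·g_1(k)·g_2(6−k) = 1·1·64 + 6·3·(-32) + 15·9·16 + 20·27·(-8) + 15·81·4 + 6·243·(-2) + 1·729·1 = 64 − 576 + 2160 − 4320 + 4860 − 2916 + 729 = 1.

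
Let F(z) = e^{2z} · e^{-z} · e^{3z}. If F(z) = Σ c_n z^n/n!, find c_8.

The EGF product rule gives c_8 = Σ_{k_1+k_2+k_3=8} C(8; k_1,k_2,k_3) · ∏ g_i(k_i), where e^{2z} gives (2)^k; e^{-z} gives (-1)^k; e^{3z} gives (3)^k.
g_1(k) for k = 0…8: 1, 2, 4, 8, 16, 32, 64, 128, 256.
g_2(k) for k = 0…8: 1, -1, 1, -1, 1, -1, 1, -1, 1.
g_3(k) for k = 0…8: 1, 3, 9, 27, 81, 243, 729, 2187, 6561.
First combine the last two factors: h(k) = Σ_j C(k,j)·g_2(j)·g_3(k−j) for k = 0…8: 1, 2, 4, 8, 16, 32, 64, 128, 256.
c_8 = Σ_k C(8,k)·g_1(k)·h(8−k) = 1·1·256 + 8·2·128 + 28·4·64 + 56·8·32 + 70·16·16 + 56·32·8 + 28·64·4 + 8·128·2 + 1·256·1 = 256 + 2048 + 7168 + 14336 + 17920 + 14336 + 7168 + 2048 + 256 = 65536.

65536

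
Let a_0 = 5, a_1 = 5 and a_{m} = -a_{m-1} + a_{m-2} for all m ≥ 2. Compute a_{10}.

The ordinary generating function has denominator 1 + y - y^2.
Iterating the recurrence: a_0,…,a_{10} = 5, 5, 0, 5, -5, 10, -15, 25, -40, 65, -105.

-105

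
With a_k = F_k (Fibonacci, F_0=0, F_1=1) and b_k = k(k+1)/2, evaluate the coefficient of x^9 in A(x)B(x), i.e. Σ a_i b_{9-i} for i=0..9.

309

Write out a_i and b_{9-i} for i = 0,…,9 and sum the products.
Σ = 0·45 + 1·36 + 1·28 + 2·21 + 3·15 + 5·10 + 8·6 + 13·3 + 21·1 + 34·0 = 309.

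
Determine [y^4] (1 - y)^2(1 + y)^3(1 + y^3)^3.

4

(1 - y)^2 has coefficients 1,-2,1 for degrees 0…2.
(1 + y)^3 has coefficients 1,3,3,1,0 for degrees 0…4.
Finally multiplying by (1 + y^3)^3, the product of all factors after the first has coefficients 1,3,3,4,9 for degrees 0…4.
[y^4] = 1·9 − 2·4 + 1·3 = 4.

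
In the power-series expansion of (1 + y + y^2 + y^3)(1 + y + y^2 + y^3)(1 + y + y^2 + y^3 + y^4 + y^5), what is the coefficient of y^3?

10

(1 + y + y^2 + y^3) has coefficients 1,1,1,1 for degrees 0…3.
(1 + y + y^2 + y^3) has coefficients 1,1,1,1 for degrees 0…3.
Finally multiplying by (1 + y + y^2 + y^3 + y^4 + y^5), the product of all factors after the first has coefficients 1,2,3,4 for degrees 0…3.
[y^3] = 1·4 + 1·3 + 1·2 + 1·1 = 10.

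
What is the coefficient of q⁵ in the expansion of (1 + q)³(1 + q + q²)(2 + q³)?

(1 + q)³ has coefficients 1,3,3,1 for degrees 0…3.
(1 + q + q²) has coefficients 1,1,1,0,0,0 for degrees 0…5.
Finally multiplying by (2 + q³), the product of all factors after the first has coefficients 2,2,2,1,1,1 for degrees 0…5.
[q⁵] = 1·1 + 3·1 + 3·1 + 1·2 = 9.

9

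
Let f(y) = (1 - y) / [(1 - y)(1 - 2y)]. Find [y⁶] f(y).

Partial fractions give a closed form: a_n = (1)·2^n.
At n = 6: a_6 = 64.

64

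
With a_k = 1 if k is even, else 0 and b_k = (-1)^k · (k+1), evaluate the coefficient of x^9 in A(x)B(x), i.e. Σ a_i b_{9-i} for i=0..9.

Write out a_i and b_{9-i} for i = 0,…,9 and sum the products.
Σ = 1·(-10) + 0·9 + 1·(-8) + 0·7 + 1·(-6) + 0·5 + 1·(-4) + 0·3 + 1·(-2) + 0·1 = -30.

-30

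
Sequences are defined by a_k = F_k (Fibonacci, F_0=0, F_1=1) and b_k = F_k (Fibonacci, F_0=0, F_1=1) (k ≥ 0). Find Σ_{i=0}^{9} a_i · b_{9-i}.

130

The convolution is the t^9 coefficient of A(t)B(t).
Σ = 0·34 + 1·21 + 1·13 + 2·8 + 3·5 + 5·3 + 8·2 + 13·1 + 21·1 + 34·0 = 130.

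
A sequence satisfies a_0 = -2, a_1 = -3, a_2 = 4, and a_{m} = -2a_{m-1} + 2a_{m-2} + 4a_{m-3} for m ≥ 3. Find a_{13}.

-32448

The ordinary generating function has denominator 1 + 2t - 2t^2 - 4t^3.
Iterating the recurrence: a_0,…,a_{13} = -2, -3, 4, -22, 40, -108, 208, -472, 928, -1968, 3904, -8032, 16000, -32448.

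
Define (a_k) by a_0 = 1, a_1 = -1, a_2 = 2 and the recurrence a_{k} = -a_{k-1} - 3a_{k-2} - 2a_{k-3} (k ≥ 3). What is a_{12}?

-119

The ordinary generating function has denominator 1 + z + 3z^2 + 2z^3.
Iterating the recurrence: a_0,…,a_{12} = 1, -1, 2, -1, -3, 2, 9, -9, -22, 31, 53, -102, -119.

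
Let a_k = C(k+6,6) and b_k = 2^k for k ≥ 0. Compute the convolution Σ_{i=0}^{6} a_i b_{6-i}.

This is [x^6] in the product of the two ordinary generating functions.
Σ = 1·64 + 7·32 + 28·16 + 84·8 + 210·4 + 462·2 + 924·1 = 4096.

4096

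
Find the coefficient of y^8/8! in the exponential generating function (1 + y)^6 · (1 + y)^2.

40320

The EGF product rule gives c_8 = Σ_{k_1+k_2=8} C(8; k_1,k_2) · ∏ g_i(k_i), where (1+y)^6 gives the falling factorial (6)_k; (1+y)^2 gives the falling factorial (2)_k.
g_1(k) for k = 0…8: 1, 6, 30, 120, 360, 720, 720, 0, 0.
g_2(k) for k = 0…8: 1, 2, 2, 0, 0, 0, 0, 0, 0.
c_8 = Σ_k C(8,k)·g_1(k)·g_2(8−k) = 28·720·2 = 40320.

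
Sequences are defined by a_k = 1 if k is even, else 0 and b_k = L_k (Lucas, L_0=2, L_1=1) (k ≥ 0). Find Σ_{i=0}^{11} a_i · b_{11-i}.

The convolution is the x^11 coefficient of A(x)B(x).
Σ = 1·199 + 0·123 + 1·76 + 0·47 + 1·29 + 0·18 + 1·11 + 0·7 + 1·4 + 0·3 + 1·1 + 0·2 = 320.

320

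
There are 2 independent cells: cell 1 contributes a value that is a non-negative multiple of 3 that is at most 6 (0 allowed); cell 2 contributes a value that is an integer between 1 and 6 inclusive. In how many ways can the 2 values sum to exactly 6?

2

The generating function for the choices is (1 + t^3 + t^6)·(t + t^2 + t^3 + t^4 + t^5 + t^6); the count is [t^6].
(1 + t^3 + t^6) has coefficients 1,0,0,1,0,0,1 for degrees 0…6.
(t + t^2 + t^3 + t^4 + t^5 + t^6) has coefficients 0,1,1,1,1,1,1 for degrees 0…6.
[t^6] = 1·1 + 1·1 + 1·0 = 2.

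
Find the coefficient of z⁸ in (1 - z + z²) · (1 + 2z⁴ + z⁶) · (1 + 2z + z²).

(1 - z + z²) has coefficients 1,-1,1 for degrees 0…2.
(1 + 2z⁴ + z⁶) has coefficients 1,0,0,0,2,0,1,0,0 for degrees 0…8.
Finally multiplying by (1 + 2z + z²), the product of all factors after the first has coefficients 1,2,1,0,2,4,3,2,1 for degrees 0…8.
[z⁸] = 1·1 − 1·2 + 1·3 = 2.

2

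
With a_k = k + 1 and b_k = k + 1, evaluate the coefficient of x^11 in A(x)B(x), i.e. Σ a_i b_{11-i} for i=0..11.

Write out a_i and b_{11-i} for i = 0,…,11 and sum the products.
Σ = 1·12 + 2·11 + 3·10 + 4·9 + 5·8 + 6·7 + 7·6 + 8·5 + 9·4 + 10·3 + 11·2 + 12·1 = 364.

364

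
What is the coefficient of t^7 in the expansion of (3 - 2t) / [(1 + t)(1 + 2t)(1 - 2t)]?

Partial fractions give a closed form: a_n = (-5/3)·(-1)^n + (4)·(-2)^n + (2/3)·2^n.
At n = 7: a_7 = -425.

-425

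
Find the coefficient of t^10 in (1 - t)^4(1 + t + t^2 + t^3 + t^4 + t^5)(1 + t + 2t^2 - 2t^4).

(1 - t)^4 has coefficients 1,-4,6,-4,1 for degrees 0…4.
(1 + t + t^2 + t^3 + t^4 + t^5) has coefficients 1,1,1,1,1,1,0,0,0,0,0 for degrees 0…10.
Finally multiplying by (1 + t + 2t^2 - 2t^4), the product of all factors after the first has coefficients 1,2,4,4,2,2,1,0,-2,-2,0 for degrees 0…10.
[t^10] = 1·0 − 4·(-2) + 6·(-2) − 4·0 + 1·1 = -3.

-3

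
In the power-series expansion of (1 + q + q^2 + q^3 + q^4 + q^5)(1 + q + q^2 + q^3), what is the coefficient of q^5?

(1 + q + q^2 + q^3 + q^4 + q^5) has coefficients 1,1,1,1,1,1 for degrees 0…5.
(1 + q + q^2 + q^3) has coefficients 1,1,1,1,0,0 for degrees 0…5.
[q^5] = 1·0 + 1·0 + 1·1 + 1·1 + 1·1 + 1·1 = 4.

4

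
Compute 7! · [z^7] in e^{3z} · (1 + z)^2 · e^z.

The EGF product rule gives c_7 = Σ_{k_1+k_2+k_3=7} C(7; k_1,k_2,k_3) · ∏ g_i(k_i), where e^{3z} gives (3)^k; (1+z)^2 gives the falling factorial (2)_k; e^z gives (1)^k.
g_1(k) for k = 0…7: 1, 3, 9, 27, 81, 243, 729, 2187.
g_2(k) for k = 0…7: 1, 2, 2, 0, 0, 0, 0, 0.
g_3(k) for k = 0…7: 1, 1, 1, 1, 1, 1, 1, 1.
First combine the last two factors: h(k) = Σ_j C(k,j)·g_2(j)·g_3(k−j) for k = 0…7: 1, 3, 7, 13, 21, 31, 43, 57.
c_7 = Σ_k C(7,k)·g_1(k)·h(7−k) = 1·1·57 + 7·3·43 + 21·9·31 + 35·27·21 + 35·81·13 + 21·243·7 + 7·729·3 + 1·2187·1 = 57 + 903 + 5859 + 19845 + 36855 + 35721 + 15309 + 2187 = 116736.

116736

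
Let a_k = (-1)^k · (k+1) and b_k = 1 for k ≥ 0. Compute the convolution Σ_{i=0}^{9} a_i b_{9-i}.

The convolution is the x^9 coefficient of A(x)B(x).
Σ = 1·1 − 2·1 + 3·1 − 4·1 + 5·1 − 6·1 + 7·1 − 8·1 + 9·1 − 10·1 = -5.

-5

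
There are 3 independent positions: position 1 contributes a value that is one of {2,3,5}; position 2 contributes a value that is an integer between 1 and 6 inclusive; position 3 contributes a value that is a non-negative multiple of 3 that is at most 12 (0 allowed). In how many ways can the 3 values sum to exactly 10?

The generating function for the choices is (t² + t³ + t⁵)·(t + t² + t³ + t⁴ + t⁵ + t⁶)·(1 + t³ + t⁶ + t⁹ + t¹²); the count is [t¹⁰].
(t² + t³ + t⁵) has coefficients 0,0,1,1,0,1 for degrees 0…5.
(t + t² + t³ + t⁴ + t⁵ + t⁶) has coefficients 0,1,1,1,1,1,1,0,0,0,0 for degrees 0…10.
Finally multiplying by (1 + t³ + t⁶ + t⁹ + t¹²), the product of all factors after the first has coefficients 0,1,1,1,2,2,2,2,2,2,2 for degrees 0…10.
[t¹⁰] = 1·2 + 1·2 + 1·2 = 6.

6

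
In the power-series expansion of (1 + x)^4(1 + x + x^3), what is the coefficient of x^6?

4

(1 + x)^4 has coefficients 1,4,6,4,1 for degrees 0…4.
(1 + x + x^3) has coefficients 1,1,0,1,0,0,0 for degrees 0…6.
[x^6] = 1·0 + 4·0 + 6·0 + 4·1 + 1·0 = 4.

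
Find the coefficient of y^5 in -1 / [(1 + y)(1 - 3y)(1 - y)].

-273

Partial fractions give a closed form: a_n = (-1/8)·(-1)^n + (-9/8)·3^n + (1/4)·1^n.
At n = 5: a_5 = -273.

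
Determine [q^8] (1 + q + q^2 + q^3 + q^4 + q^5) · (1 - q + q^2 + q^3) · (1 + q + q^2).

4

(1 + q + q^2 + q^3 + q^4 + q^5) has coefficients 1,1,1,1,1,1 for degrees 0…5.
(1 - q + q^2 + q^3) has coefficients 1,-1,1,1,0,0,0,0,0 for degrees 0…8.
Finally multiplying by (1 + q + q^2), the product of all factors after the first has coefficients 1,0,1,1,2,1,0,0,0 for degrees 0…8.
[q^8] = 1·0 + 1·0 + 1·0 + 1·1 + 1·2 + 1·1 = 4.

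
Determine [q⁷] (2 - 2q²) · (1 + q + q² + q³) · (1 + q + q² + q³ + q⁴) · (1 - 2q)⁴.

(2 - 2q²) has coefficients 2,0,-2 for degrees 0…2.
(1 + q + q² + q³) has coefficients 1,1,1,1,0,0,0,0 for degrees 0…7.
Multiplying by (1 + q + q² + q³ + q⁴) gives running coefficients 1,2,3,4,4,3,2,1 for degrees 0…7.
Finally multiplying by (1 - 2q)⁴, the product of all factors after the first has coefficients 1,-6,11,-4,-4,3,-6,-7 for degrees 0…7.
[q⁷] = 2·(-7) − 2·3 = -20.

-20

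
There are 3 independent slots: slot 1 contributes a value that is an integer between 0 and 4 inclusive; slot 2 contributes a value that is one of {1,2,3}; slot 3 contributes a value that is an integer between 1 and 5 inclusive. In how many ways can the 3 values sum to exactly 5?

9

The generating function for the choices is (1 + t + t^2 + t^3 + t^4)·(t + t^2 + t^3)·(t + t^2 + t^3 + t^4 + t^5); the count is [t^5].
(1 + t + t^2 + t^3 + t^4) has coefficients 1,1,1,1,1 for degrees 0…4.
(t + t^2 + t^3) has coefficients 0,1,1,1,0,0 for degrees 0…5.
Finally multiplying by (t + t^2 + t^3 + t^4 + t^5), the product of all factors after the first has coefficients 0,0,1,2,3,3 for degrees 0…5.
[t^5] = 1·3 + 1·3 + 1·2 + 1·1 + 1·0 = 9.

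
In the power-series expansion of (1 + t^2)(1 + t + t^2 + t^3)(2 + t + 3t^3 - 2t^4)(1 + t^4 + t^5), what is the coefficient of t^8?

15

(1 + t^2) has coefficients 1,0,1 for degrees 0…2.
(1 + t + t^2 + t^3) has coefficients 1,1,1,1,0,0,0,0,0 for degrees 0…8.
Multiplying by (2 + t + 3t^3 - 2t^4) gives running coefficients 2,3,3,6,2,1,1,-2,0 for degrees 0…8.
Finally multiplying by (1 + t^4 + t^5), the product of all factors after the first has coefficients 2,3,3,6,4,6,7,7,8 for degrees 0…8.
[t^8] = 1·8 + 1·7 = 15.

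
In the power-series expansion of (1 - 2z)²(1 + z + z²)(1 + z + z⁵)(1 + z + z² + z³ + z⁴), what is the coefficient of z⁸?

7

(1 - 2z)² has coefficients 1,-4,4 for degrees 0…2.
(1 + z + z²) has coefficients 1,1,1,0,0,0,0,0,0 for degrees 0…8.
Multiplying by (1 + z + z⁵) gives running coefficients 1,2,2,1,0,1,1,1,0 for degrees 0…8.
Finally multiplying by (1 + z + z² + z³ + z⁴), the product of all factors after the first has coefficients 1,3,5,6,6,6,5,4,3 for degrees 0…8.
[z⁸] = 1·3 − 4·4 + 4·5 = 7.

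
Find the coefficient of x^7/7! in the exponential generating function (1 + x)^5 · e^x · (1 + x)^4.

1047376

The EGF product rule gives c_7 = Σ_{k_1+k_2+k_3=7} C(7; k_1,k_2,k_3) · ∏ g_i(k_i), where (1+x)^5 gives the falling factorial (5)_k; e^x gives (1)^k; (1+x)^4 gives the falling factorial (4)_k.
g_1(k) for k = 0…7: 1, 5, 20, 60, 120, 120, 0, 0.
g_2(k) for k = 0…7: 1, 1, 1, 1, 1, 1, 1, 1.
g_3(k) for k = 0…7: 1, 4, 12, 24, 24, 0, 0, 0.
First combine the last two factors: h(k) = Σ_j C(k,j)·g_2(j)·g_3(k−j) for k = 0…7: 1, 5, 21, 73, 209, 501, 1045, 1961.
c_7 = Σ_k C(7,k)·g_1(k)·h(7−k) = 1·1·1961 + 7·5·1045 + 21·20·501 + 35·60·209 + 35·120·73 + 21·120·21 = 1961 + 36575 + 210420 + 438900 + 306600 + 52920 = 1047376.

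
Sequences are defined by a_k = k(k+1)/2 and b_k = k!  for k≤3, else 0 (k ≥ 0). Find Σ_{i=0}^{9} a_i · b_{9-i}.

263

Write out a_i and b_{9-i} for i = 0,…,9 and sum the products.
Σ = 0·0 + 1·0 + 3·0 + 6·0 + 10·0 + 15·0 + 21·6 + 28·2 + 36·1 + 45·1 = 263.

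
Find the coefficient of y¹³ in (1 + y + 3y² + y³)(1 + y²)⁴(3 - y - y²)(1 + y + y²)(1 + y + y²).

-50

(1 + y + 3y² + y³) has coefficients 1,1,3,1 for degrees 0…3.
(1 + y²)⁴ has coefficients 1,0,4,0,6,0,4,0,1,0,0,0,0,0 for degrees 0…13.
Multiplying by (3 - y - y²) gives running coefficients 3,-1,11,-4,14,-6,6,-4,-1,-1,-1,0,0,0 for degrees 0…13.
Multiplying by (1 + y + y²) gives running coefficients 3,2,13,6,21,4,14,-4,1,-6,-3,-2,-1,0 for degrees 0…13.
Finally multiplying by (1 + y + y²), the product of all factors after the first has coefficients 3,5,18,21,40,31,39,14,11,-9,-8,-11,-6,-3 for degrees 0…13.
[y¹³] = 1·(-3) + 1·(-6) + 3·(-11) + 1·(-8) = -50.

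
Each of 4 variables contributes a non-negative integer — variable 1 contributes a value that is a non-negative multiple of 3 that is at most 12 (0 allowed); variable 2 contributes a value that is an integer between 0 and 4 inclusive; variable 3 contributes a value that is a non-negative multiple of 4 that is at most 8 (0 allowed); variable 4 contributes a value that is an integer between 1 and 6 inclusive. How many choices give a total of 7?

12

The generating function for the choices is (1 + z^3 + z^6 + z^9 + z^12)·(1 + z + z^2 + z^3 + z^4)·(1 + z^4 + z^8)·(z + z^2 + z^3 + z^4 + z^5 + z^6); the count is [z^7].
(1 + z^3 + z^6 + z^9 + z^12) has coefficients 1,0,0,1,0,0,1,0 for degrees 0…7.
(1 + z + z^2 + z^3 + z^4) has coefficients 1,1,1,1,1,0,0,0 for degrees 0…7.
Multiplying by (1 + z^4 + z^8) gives running coefficients 1,1,1,1,2,1,1,1 for degrees 0…7.
Finally multiplying by (z + z^2 + z^3 + z^4 + z^5 + z^6), the product of all factors after the first has coefficients 0,1,2,3,4,6,7,7 for degrees 0…7.
[z^7] = 1·7 + 1·4 + 1·1 = 12.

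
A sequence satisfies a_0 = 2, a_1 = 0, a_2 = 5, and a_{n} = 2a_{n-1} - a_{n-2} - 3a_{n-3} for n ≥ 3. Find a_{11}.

995

The ordinary generating function has denominator 1 - 2x + x^2 + 3x^3.
Iterating the recurrence: a_0,…,a_{11} = 2, 0, 5, 4, 3, -13, -41, -78, -76, 49, 408, 995.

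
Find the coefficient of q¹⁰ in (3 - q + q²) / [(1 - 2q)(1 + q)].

1879

The denominator gives the recurrence a_n = a_(n−1) + 2a_(n−2) for n ≥ 3; the numerator fixes a_0 = 3, a_1 = 2, a_2 = 9.
Iterating: 3, 2, 9, 13, 31, 57, 119, 233, 471, 937, 1879, so a_10 = 1879.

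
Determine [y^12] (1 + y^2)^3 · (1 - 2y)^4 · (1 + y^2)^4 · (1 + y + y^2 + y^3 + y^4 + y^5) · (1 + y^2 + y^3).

(1 + y^2)^3 has coefficients 1,0,3,0,3,0,1 for degrees 0…6.
(1 - 2y)^4 has coefficients 1,-8,24,-32,16,0,0,0,0,0,0,0,0 for degrees 0…12.
Multiplying by (1 + y^2)^4 gives running coefficients 1,-8,28,-64,118,-176,212,-224,193,-136,88,-32,16 for degrees 0…12.
Multiplying by (1 + y + y^2 + y^3 + y^4 + y^5) gives running coefficients 1,-7,21,-43,75,-101,110,-106,59,-13,-43,101,-95 for degrees 0…12.
Finally multiplying by (1 + y^2 + y^3), the product of all factors after the first has coefficients 1,-7,22,-49,89,-123,142,-132,68,-9,-90,147,-151 for degrees 0…12.
[y^12] = 1·(-151) + 3·(-90) + 3·68 + 1·142 = -75.

-75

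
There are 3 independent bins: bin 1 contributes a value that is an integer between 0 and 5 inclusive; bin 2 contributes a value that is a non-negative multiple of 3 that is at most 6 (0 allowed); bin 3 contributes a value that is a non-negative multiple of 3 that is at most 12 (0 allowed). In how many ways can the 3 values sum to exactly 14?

The generating function for the choices is (1 + x + x^2 + x^3 + x^4 + x^5)·(1 + x^3 + x^6)·(1 + x^3 + x^6 + x^9 + x^12); the count is [x^14].
(1 + x + x^2 + x^3 + x^4 + x^5) has coefficients 1,1,1,1,1,1 for degrees 0…5.
(1 + x^3 + x^6) has coefficients 1,0,0,1,0,0,1,0,0,0,0,0,0,0,0 for degrees 0…14.
Finally multiplying by (1 + x^3 + x^6 + x^9 + x^12), the product of all factors after the first has coefficients 1,0,0,2,0,0,3,0,0,3,0,0,3,0,0 for degrees 0…14.
[x^14] = 1·0 + 1·0 + 1·3 + 1·0 + 1·0 + 1·3 = 6.

6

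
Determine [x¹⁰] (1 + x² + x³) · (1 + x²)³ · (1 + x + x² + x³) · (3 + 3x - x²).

(1 + x² + x³) has coefficients 1,0,1,1 for degrees 0…3.
(1 + x²)³ has coefficients 1,0,3,0,3,0,1,0,0,0,0 for degrees 0…10.
Multiplying by (1 + x + x² + x³) gives running coefficients 1,1,4,4,6,6,4,4,1,1,0 for degrees 0…10.
Finally multiplying by (3 + 3x - x²), the product of all factors after the first has coefficients 3,6,14,23,26,32,24,18,11,2,2 for degrees 0…10.
[x¹⁰] = 1·2 + 1·11 + 1·18 = 31.

31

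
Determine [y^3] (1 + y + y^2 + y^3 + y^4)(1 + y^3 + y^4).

(1 + y + y^2 + y^3 + y^4) has coefficients 1,1,1,1 for degrees 0…3.
(1 + y^3 + y^4) has coefficients 1,0,0,1 for degrees 0…3.
[y^3] = 1·1 + 1·0 + 1·0 + 1·1 = 2.

2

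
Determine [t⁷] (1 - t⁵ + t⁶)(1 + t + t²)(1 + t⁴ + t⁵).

1

(1 - t⁵ + t⁶) has coefficients 1,0,0,0,0,-1,1 for degrees 0…6.
(1 + t + t²) has coefficients 1,1,1,0,0,0,0,0 for degrees 0…7.
Finally multiplying by (1 + t⁴ + t⁵), the product of all factors after the first has coefficients 1,1,1,0,1,2,2,1 for degrees 0…7.
[t⁷] = 1·1 − 1·1 + 1·1 = 1.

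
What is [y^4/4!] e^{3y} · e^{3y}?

1296

The EGF product rule gives c_4 = Σ_{k_1+k_2=4} C(4; k_1,k_2) · ∏ g_i(k_i), where e^{3y} gives (3)^k; e^{3y} gives (3)^k.
g_1(k) for k = 0…4: 1, 3, 9, 27, 81.
g_2(k) for k = 0…4: 1, 3, 9, 27, 81.
c_4 = Σ_k C(4,k)·g_1(k)·g_2(4−k) = 1·1·81 + 4·3·27 + 6·9·9 + 4·27·3 + 1·81·1 = 81 + 324 + 486 + 324 + 81 = 1296.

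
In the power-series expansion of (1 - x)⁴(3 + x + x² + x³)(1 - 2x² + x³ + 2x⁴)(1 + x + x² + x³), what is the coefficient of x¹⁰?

-15

(1 - x)⁴ has coefficients 1,-4,6,-4,1 for degrees 0…4.
(3 + x + x² + x³) has coefficients 3,1,1,1,0,0,0,0,0,0,0 for degrees 0…10.
Multiplying by (1 - 2x² + x³ + 2x⁴) gives running coefficients 3,1,-5,2,5,1,3,2,0,0,0 for degrees 0…10.
Finally multiplying by (1 + x + x² + x³), the product of all factors after the first has coefficients 3,4,-1,1,3,3,11,11,6,5,2 for degrees 0…10.
[x¹⁰] = 1·2 − 4·5 + 6·6 − 4·11 + 1·11 = -15.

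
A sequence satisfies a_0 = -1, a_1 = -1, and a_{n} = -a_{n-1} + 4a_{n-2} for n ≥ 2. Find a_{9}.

The ordinary generating function has denominator 1 + q - 4q^2.
Iterating the recurrence: a_0,…,a_{9} = -1, -1, -3, -1, -11, 7, -51, 79, -283, 599.

599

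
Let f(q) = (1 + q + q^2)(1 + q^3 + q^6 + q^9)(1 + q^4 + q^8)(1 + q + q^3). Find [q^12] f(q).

(1 + q + q^2) has coefficients 1,1,1 for degrees 0…2.
(1 + q^3 + q^6 + q^9) has coefficients 1,0,0,1,0,0,1,0,0,1,0,0,0 for degrees 0…12.
Multiplying by (1 + q^4 + q^8) gives running coefficients 1,0,0,1,1,0,1,1,1,1,1,1,0 for degrees 0…12.
Finally multiplying by (1 + q + q^3), the product of all factors after the first has coefficients 1,1,0,2,2,1,2,3,2,3,3,3,2 for degrees 0…12.
[q^12] = 1·2 + 1·3 + 1·3 = 8.

8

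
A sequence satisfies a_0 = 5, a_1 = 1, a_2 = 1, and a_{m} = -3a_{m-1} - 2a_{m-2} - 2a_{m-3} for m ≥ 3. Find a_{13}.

-152479

The ordinary generating function has denominator 1 + 3q + 2q^2 + 2q^3.
Iterating the recurrence: a_0,…,a_{13} = 5, 1, 1, -15, 41, -95, 233, -591, 1497, -3775, 9513, -23983, 60473, -152479.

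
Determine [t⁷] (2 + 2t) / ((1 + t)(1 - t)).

2

Partial fractions give a closed form: a_n = (2)·1^n.
At n = 7: a_7 = 2.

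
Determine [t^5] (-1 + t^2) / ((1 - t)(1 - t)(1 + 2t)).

10

The denominator gives the recurrence a_n = 3a_(n−2) − 2a_(n−3) for n ≥ 3; the numerator fixes a_0 = -1, a_1 = 0, a_2 = -2.
Iterating: -1, 0, -2, 2, -6, 10, so a_5 = 10.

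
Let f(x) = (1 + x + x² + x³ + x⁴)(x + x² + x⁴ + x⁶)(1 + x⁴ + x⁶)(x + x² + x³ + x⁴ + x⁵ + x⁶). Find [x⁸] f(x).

21

(1 + x + x² + x³ + x⁴) has coefficients 1,1,1,1,1 for degrees 0…4.
(x + x² + x⁴ + x⁶) has coefficients 0,1,1,0,1,0,1,0,0 for degrees 0…8.
Multiplying by (1 + x⁴ + x⁶) gives running coefficients 0,1,1,0,1,1,2,1,2 for degrees 0…8.
Finally multiplying by (x + x² + x³ + x⁴ + x⁵ + x⁶), the product of all factors after the first has coefficients 0,0,1,2,2,3,4,6,6 for degrees 0…8.
[x⁸] = 1·6 + 1·6 + 1·4 + 1·3 + 1·2 = 21.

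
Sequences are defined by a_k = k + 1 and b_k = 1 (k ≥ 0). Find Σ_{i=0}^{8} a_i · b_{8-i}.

This is [x^8] in the product of the two ordinary generating functions.
Σ = 1·1 + 2·1 + 3·1 + 4·1 + 5·1 + 6·1 + 7·1 + 8·1 + 9·1 = 45.

45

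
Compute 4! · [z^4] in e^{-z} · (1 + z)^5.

-19

The EGF product rule gives c_4 = Σ_{k_1+k_2=4} C(4; k_1,k_2) · ∏ g_i(k_i), where e^{-z} gives (-1)^k; (1+z)^5 gives the falling factorial (5)_k.
g_1(k) for k = 0…4: 1, -1, 1, -1, 1.
g_2(k) for k = 0…4: 1, 5, 20, 60, 120.
c_4 = Σ_k C(4,k)·g_1(k)·g_2(4−k) = 1·1·120 + 4·(-1)·60 + 6·1·20 + 4·(-1)·5 + 1·1·1 = 120 − 240 + 120 − 20 + 1 = -19.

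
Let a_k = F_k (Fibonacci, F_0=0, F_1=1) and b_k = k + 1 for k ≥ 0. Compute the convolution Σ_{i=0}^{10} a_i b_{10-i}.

364

This is [x^10] in the product of the two ordinary generating functions.
Σ = 0·11 + 1·10 + 1·9 + 2·8 + 3·7 + 5·6 + 8·5 + 13·4 + 21·3 + 34·2 + 55·1 = 364.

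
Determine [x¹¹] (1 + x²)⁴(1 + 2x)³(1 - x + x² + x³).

(1 + x²)⁴ has coefficients 1,0,4,0,6,0,4,0,1 for degrees 0…8.
(1 + 2x)³ has coefficients 1,6,12,8,0,0,0,0,0,0,0,0 for degrees 0…11.
Finally multiplying by (1 - x + x² + x³), the product of all factors after the first has coefficients 1,5,7,3,10,20,8,0,0,0,0,0 for degrees 0…11.
[x¹¹] = 1·0 + 4·0 + 6·0 + 4·20 + 1·3 = 83.

83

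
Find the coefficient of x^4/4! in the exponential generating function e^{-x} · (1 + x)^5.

-19

The EGF product rule gives c_4 = Σ_{k_1+k_2=4} C(4; k_1,k_2) · ∏ g_i(k_i), where e^{-x} gives (-1)^k; (1+x)^5 gives the falling factorial (5)_k.
g_1(k) for k = 0…4: 1, -1, 1, -1, 1.
g_2(k) for k = 0…4: 1, 5, 20, 60, 120.
c_4 = Σ_k C(4,k)·g_1(k)·g_2(4−k) = 1·1·120 + 4·(-1)·60 + 6·1·20 + 4·(-1)·5 + 1·1·1 = 120 − 240 + 120 − 20 + 1 = -19.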